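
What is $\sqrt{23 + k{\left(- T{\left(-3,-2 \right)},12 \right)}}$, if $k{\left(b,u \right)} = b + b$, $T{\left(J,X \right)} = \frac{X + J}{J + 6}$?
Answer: $\frac{\sqrt{237}}{3} \approx 5.1316$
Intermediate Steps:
$T{\left(J,X \right)} = \frac{J + X}{6 + J}$
$k{\left(b,u \right)} = 2 b$
$\sqrt{23 + k{\left(- T{\left(-3,-2 \right)},12 \right)}} = \sqrt{23 + 2 \left(- \frac{-3 - 2}{6 - 3}\right)} = \sqrt{23 + 2 \left(- \frac{-5}{3}\right)} = \sqrt{23 + 2 \left(\left(-1\right) \left(- \frac{5}{3}\right)\right)} = \sqrt{23 + 2 \cdot \frac{5}{3}} = \sqrt{23 + \frac{10}{3}} = \sqrt{\frac{79}{3}} = \frac{\sqrt{237}}{3}$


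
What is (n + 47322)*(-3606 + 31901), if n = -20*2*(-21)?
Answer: 1362743790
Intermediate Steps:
n = 840 (n = -40*(-21) = 840)
(n + 47322)*(-3606 + 31901) = (840 + 47322)*(-3606 + 31901) = 48162*28295 = 1362743790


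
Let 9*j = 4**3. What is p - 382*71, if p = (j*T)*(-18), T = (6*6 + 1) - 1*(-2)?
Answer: -32114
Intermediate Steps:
T = 39 (T = (36 + 1) + 2 = 37 + 2 = 39)
j = 64/9 (j = (1/9)*4**3 = (1/9)*64 = 64/9 ≈ 7.1111)
p = -4992 (p = ((64/9)*39)*(-18) = (832/3)*(-18) = -4992)
p - 382*71 = -4992 - 382*71 = -4992 - 1*27122 = -4992 - 27122 = -32114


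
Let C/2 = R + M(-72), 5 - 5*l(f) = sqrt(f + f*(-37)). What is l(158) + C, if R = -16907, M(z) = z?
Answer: -33957 - 6*I*sqrt(158)/5 ≈ -33957.0 - 15.084*I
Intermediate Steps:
l(f) = 1 - 6*sqrt(-f)/5 (l(f) = 1 - sqrt(f + f*(-37))/5 = 1 - sqrt(f - 37*f)/5 = 1 - 6*sqrt(-f)/5)
C = -33958 (C = 2*(-16907 - 72) = 2*(-16979) = -33958)
l(158) + C = (1 - 6*I*sqrt(158)/5) - 33958 = -33957 - 6*I*sqrt(158)/5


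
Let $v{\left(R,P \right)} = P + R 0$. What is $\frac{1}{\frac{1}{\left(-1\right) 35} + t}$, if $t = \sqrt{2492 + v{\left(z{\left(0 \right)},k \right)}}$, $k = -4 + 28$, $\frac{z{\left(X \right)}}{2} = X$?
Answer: $\frac{35}{3082099} + \frac{2450 \sqrt{629}}{3082099} \approx 0.019948$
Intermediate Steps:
$z{\left(X \right)} = 2 X$
$k = 24$
$v{\left(R,P \right)} = P$ ($v{\left(R,P \right)} = P + 0 = P$)
$t = 2 \sqrt{629}$ ($t = \sqrt{2492 + 24} = \sqrt{2516} = 2 \sqrt{629} \approx 50.16$)
$\frac{1}{\frac{1}{\left(-1\right) 35} + t} = \frac{1}{\frac{1}{\left(-1\right) 35} + 2 \sqrt{629}} = \frac{1}{\frac{1}{-35} + 2 \sqrt{629}} = \frac{1}{- \frac{1}{35} + 2 \sqrt{629}}$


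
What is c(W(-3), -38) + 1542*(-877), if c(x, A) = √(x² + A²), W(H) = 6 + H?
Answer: -1352334 + √1453 ≈ -1.3523e+6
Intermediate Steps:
c(x, A) = √(A² + x²)
c(W(-3), -38) + 1542*(-877) = √((-38)² + (6 - 3)²) + 1542*(-877) = √(1444 + 3²) - 1352334 = √(1444 + 9) - 1352334 = √1453 - 1352334 = -1352334 + √1453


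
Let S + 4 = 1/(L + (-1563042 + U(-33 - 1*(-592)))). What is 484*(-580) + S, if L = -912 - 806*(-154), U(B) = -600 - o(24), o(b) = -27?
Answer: -404355691773/1440403 ≈ -2.8072e+5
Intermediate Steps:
U(B) = -573 (U(B) = -600 - 1*(-27) = -600 + 27 = -573)
L = 123212 (L = -912 + 124124 = 123212)
S = -5761613/1440403 (S = -4 + 1/(123212 + (-1563042 - 573)) = -4 + 1/(123212 - 1563615) = -4 + 1/(-1440403) = -4 - 1/1440403 = -5761613/1440403 ≈ -4.0000)
484*(-580) + S = 484*(-580) - 5761613/1440403 = -280720 - 5761613/1440403 = -404355691773/1440403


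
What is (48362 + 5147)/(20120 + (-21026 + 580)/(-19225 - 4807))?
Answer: 642964144/241772143 ≈ 2.6594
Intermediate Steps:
(48362 + 5147)/(20120 + (-21026 + 580)/(-19225 - 4807)) = 53509/(20120 - 20446/(-24032)) = 53509/(20120 - 20446*(-1/24032)) = 53509/(20120 + 10223/12016) = 53509/(241772143/12016) = 53509*(12016/241772143) = 642964144/241772143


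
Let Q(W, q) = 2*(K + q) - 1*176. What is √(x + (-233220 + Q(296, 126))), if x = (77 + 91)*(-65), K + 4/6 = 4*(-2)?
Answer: 2*I*√549183/3 ≈ 494.05*I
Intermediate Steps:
K = -26/3 (K = -⅔ + 4*(-2) = -⅔ - 8 = -26/3 ≈ -8.6667)
Q(W, q) = -580/3 + 2*q (Q(W, q) = 2*(-26/3 + q) - 1*176 = (-52/3 + 2*q) - 176 = -580/3 + 2*q)
x = -10920 (x = 168*(-65) = -10920)
√(x + (-233220 + Q(296, 126))) = √(-10920 + (-233220 + (-580/3 + 2*126))) = √(-10920 + (-233220 + (-580/3 + 252))) = √(-10920 + (-233220 + 176/3)) = √(-10920 - 699484/3) = √(-732244/3) = 2*I*√549183/3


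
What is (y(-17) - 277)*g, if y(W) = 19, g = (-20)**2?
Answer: -103200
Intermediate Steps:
g = 400
(y(-17) - 277)*g = (19 - 277)*400 = -258*400 = -103200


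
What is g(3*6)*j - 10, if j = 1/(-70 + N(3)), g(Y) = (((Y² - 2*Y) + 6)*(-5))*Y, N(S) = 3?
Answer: 25790/67 ≈ 384.93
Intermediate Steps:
g(Y) = Y*(-30 - 5*Y² + 10*Y) (g(Y) = ((6 + Y² - 2*Y)*(-5))*Y = (-30 - 5*Y² + 10*Y)*Y = Y*(-30 - 5*Y² + 10*Y))
j = -1/67 (j = 1/(-70 + 3) = 1/(-67) = -1/67 ≈ -0.014925)
g(3*6)*j - 10 = (5*(3*6)*(-6 - (3*6)² + 2*(3*6)))*(-1/67) - 10 = (5*18*(-6 - 1*18² + 2*18))*(-1/67) - 10 = (5*18*(-6 - 1*324 + 36))*(-1/67) - 10 = (5*18*(-6 - 324 + 36))*(-1/67) - 10 = (5*18*(-294))*(-1/67) - 10 = -26460*(-1/67) - 10 = 26460/67 - 10 = 25790/67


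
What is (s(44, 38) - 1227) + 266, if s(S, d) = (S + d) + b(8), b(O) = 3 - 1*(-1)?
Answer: -875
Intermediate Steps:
b(O) = 4 (b(O) = 3 + 1 = 4)
s(S, d) = 4 + S + d (s(S, d) = (S + d) + 4 = 4 + S + d)
(s(44, 38) - 1227) + 266 = ((4 + 44 + 38) - 1227) + 266 = (86 - 1227) + 266 = -1141 + 266 = -875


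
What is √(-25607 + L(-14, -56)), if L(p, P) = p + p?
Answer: I*√25635 ≈ 160.11*I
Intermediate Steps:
L(p, P) = 2*p
√(-25607 + L(-14, -56)) = √(-25607 + 2*(-14)) = √(-25607 - 28) = √(-25635) = I*√25635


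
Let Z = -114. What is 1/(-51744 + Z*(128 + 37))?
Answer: -1/70554 ≈ -1.4174e-5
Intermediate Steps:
1/(-51744 + Z*(128 + 37)) = 1/(-51744 - 114*(128 + 37)) = 1/(-51744 - 114*165) = 1/(-51744 - 18810) = 1/(-70554) = -1/70554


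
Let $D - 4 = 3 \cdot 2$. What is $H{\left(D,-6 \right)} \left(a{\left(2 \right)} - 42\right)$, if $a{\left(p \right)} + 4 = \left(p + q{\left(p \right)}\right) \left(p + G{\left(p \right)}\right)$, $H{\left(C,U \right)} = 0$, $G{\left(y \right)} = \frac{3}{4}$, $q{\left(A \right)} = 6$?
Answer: $0$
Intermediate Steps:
$D = 10$ ($D = 4 + 3 \cdot 2 = 4 + 6 = 10$)
$G{\left(y \right)} = \frac{3}{4}$ ($G{\left(y \right)} = 3 \cdot \frac{1}{4} = \frac{3}{4}$)
$a{\left(p \right)} = -4 + \left(6 + p\right) \left(\frac{3}{4} + p\right)$ ($a{\left(p \right)} = -4 + \left(p + 6\right) \left(p + \frac{3}{4}\right) = -4 + \left(6 + p\right) \left(\frac{3}{4} + p\right)$)
$H{\left(D,-6 \right)} \left(a{\left(2 \right)} - 42\right) = 0 \left(\left(\frac{1}{2} + 2^{2} + \frac{27}{4} \cdot 2\right) - 42\right) = 0 \left(\left(\frac{1}{2} + 4 + \frac{27}{2}\right) - 42\right) = 0 \left(18 - 42\right) = 0 \left(-24\right) = 0$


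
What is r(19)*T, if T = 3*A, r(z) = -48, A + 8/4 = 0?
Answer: 288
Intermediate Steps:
A = -2 (A = -2 + 0 = -2)
T = -6 (T = 3*(-2) = -6)
r(19)*T = -48*(-6) = 288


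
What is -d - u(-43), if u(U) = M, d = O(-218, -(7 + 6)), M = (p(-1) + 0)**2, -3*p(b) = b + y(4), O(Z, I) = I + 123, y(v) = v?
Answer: -111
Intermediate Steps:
O(Z, I) = 123 + I
p(b) = -4/3 - b/3 (p(b) = -(b + 4)/3 = -(4 + b)/3 = -4/3 - b/3)
M = 1 (M = ((-4/3 - 1/3*(-1)) + 0)**2 = ((-4/3 + 1/3) + 0)**2 = (-1 + 0)**2 = (-1)**2 = 1)
d = 110 (d = 123 - (7 + 6) = 123 - 1*13 = 123 - 13 = 110)
u(U) = 1
-d - u(-43) = -1*110 - 1*1 = -110 - 1 = -111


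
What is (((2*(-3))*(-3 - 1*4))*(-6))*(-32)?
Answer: 8064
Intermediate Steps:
(((2*(-3))*(-3 - 1*4))*(-6))*(-32) = (-6*(-3 - 4)*(-6))*(-32) = (-6*(-7)*(-6))*(-32) = (42*(-6))*(-32) = -252*(-32) = 8064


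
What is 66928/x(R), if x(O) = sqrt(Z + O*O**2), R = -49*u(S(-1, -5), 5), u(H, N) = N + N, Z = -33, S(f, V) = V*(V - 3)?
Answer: -66928*I*sqrt(117649033)/117649033 ≈ -6.1704*I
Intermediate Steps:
S(f, V) = V*(-3 + V)
u(H, N) = 2*N
R = -490 (R = -98*5 = -49*10 = -490)
x(O) = sqrt(-33 + O**3) (x(O) = sqrt(-33 + O*O**2) = sqrt(-33 + O**3))
66928/x(R) = 66928/(sqrt(-33 + (-490)**3)) = 66928/(sqrt(-33 - 117649000)) = 66928/(sqrt(-117649033)) = 66928/((I*sqrt(117649033))) = 66928*(-I*sqrt(117649033)/117649033) = -66928*I*sqrt(117649033)/117649033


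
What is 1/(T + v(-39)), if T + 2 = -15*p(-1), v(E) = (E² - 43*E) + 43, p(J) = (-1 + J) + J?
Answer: 1/3284 ≈ 0.00030451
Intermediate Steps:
p(J) = -1 + 2*J
v(E) = 43 + E² - 43*E
T = 43 (T = -2 - 15*(-1 + 2*(-1)) = -2 - 15*(-1 - 2) = -2 - 15*(-3) = -2 + 45 = 43)
1/(T + v(-39)) = 1/(43 + (43 + (-39)² - 43*(-39))) = 1/(43 + (43 + 1521 + 1677)) = 1/(43 + 3241) = 1/3284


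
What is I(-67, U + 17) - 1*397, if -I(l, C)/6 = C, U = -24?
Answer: -355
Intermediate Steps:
I(l, C) = -6*C
I(-67, U + 17) - 1*397 = -6*(-24 + 17) - 1*397 = -6*(-7) - 397 = 42 - 397 = -355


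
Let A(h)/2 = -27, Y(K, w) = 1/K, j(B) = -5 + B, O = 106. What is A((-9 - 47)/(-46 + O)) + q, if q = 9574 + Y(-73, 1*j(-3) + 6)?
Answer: 694959/73 ≈ 9520.0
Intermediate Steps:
A(h) = -54 (A(h) = 2*(-27) = -54)
q = 698901/73 (q = 9574 + 1/(-73) = 9574 - 1/73 = 698901/73 ≈ 9574.0)
A((-9 - 47)/(-46 + O)) + q = -54 + 698901/73 = 694959/73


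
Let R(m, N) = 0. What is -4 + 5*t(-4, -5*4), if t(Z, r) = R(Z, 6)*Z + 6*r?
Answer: -604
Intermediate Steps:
t(Z, r) = 6*r (t(Z, r) = 0*Z + 6*r = 0 + 6*r = 6*r)
-4 + 5*t(-4, -5*4) = -4 + 5*(6*(-5*4)) = -4 + 5*(6*(-20)) = -4 + 5*(-120) = -4 - 600 = -604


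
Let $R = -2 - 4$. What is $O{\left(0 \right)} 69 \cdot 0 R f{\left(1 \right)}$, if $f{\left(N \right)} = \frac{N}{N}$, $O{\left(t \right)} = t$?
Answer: $0$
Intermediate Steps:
$R = -6$
$f{\left(N \right)} = 1$
$O{\left(0 \right)} 69 \cdot 0 R f{\left(1 \right)} = 0 \cdot 69 \cdot 0 \left(-6\right) 1 = 0 \cdot 0 \cdot 1 = 0 \cdot 0 = 0$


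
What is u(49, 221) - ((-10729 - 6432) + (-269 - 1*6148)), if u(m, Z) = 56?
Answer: 23634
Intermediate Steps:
u(49, 221) - ((-10729 - 6432) + (-269 - 1*6148)) = 56 - ((-10729 - 6432) + (-269 - 1*6148)) = 56 - (-17161 + (-269 - 6148)) = 56 - (-17161 - 6417) = 56 - 1*(-23578) = 56 + 23578 = 23634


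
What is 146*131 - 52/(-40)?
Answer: 191273/10 ≈ 19127.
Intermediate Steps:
146*131 - 52/(-40) = 19126 - 52*(-1/40) = 19126 + 13/10 = 191273/10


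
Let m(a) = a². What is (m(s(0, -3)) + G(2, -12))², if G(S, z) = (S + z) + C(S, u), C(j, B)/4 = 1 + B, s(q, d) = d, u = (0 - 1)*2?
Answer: 25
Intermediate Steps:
u = -2 (u = -1*2 = -2)
C(j, B) = 4 + 4*B (C(j, B) = 4*(1 + B) = 4 + 4*B)
G(S, z) = -4 + S + z (G(S, z) = (S + z) + (4 + 4*(-2)) = (S + z) + (4 - 8) = (S + z) - 4 = -4 + S + z)
(m(s(0, -3)) + G(2, -12))² = ((-3)² + (-4 + 2 - 12))² = (9 - 14)² = (-5)² = 25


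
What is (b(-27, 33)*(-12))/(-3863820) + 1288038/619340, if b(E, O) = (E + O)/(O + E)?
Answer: 41472953477/19941818990 ≈ 2.0797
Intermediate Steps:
b(E, O) = 1 (b(E, O) = (E + O)/(E + O) = 1)
(b(-27, 33)*(-12))/(-3863820) + 1288038/619340 = (1*(-12))/(-3863820) + 1288038/619340 = -12*(-1/3863820) + 1288038*(1/619340) = 1/321985 + 644019/309670 = 41472953477/19941818990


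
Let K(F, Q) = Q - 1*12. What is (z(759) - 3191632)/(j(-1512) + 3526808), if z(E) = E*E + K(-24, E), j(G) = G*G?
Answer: -653701/1453238 ≈ -0.44982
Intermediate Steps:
j(G) = G²
K(F, Q) = -12 + Q (K(F, Q) = Q - 12 = -12 + Q)
z(E) = -12 + E + E² (z(E) = E*E + (-12 + E) = E² + (-12 + E) = -12 + E + E²)
(z(759) - 3191632)/(j(-1512) + 3526808) = ((-12 + 759 + 759²) - 3191632)/((-1512)² + 3526808) = ((-12 + 759 + 576081) - 3191632)/(2286144 + 3526808) = (576828 - 3191632)/5812952 = -2614804*1/5812952 = -653701/1453238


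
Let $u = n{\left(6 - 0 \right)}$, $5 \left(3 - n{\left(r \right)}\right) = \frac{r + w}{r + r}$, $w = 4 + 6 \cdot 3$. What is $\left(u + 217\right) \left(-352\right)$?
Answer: $- \frac{1159136}{15} \approx -77276.0$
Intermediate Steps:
$w = 22$ ($w = 4 + 18 = 22$)
$n{\left(r \right)} = 3 - \frac{22 + r}{10 r}$ ($n{\left(r \right)} = 3 - \frac{\left(r + 22\right) \frac{1}{r + r}}{5} = 3 - \frac{\left(22 + r\right) \frac{1}{2 r}}{5} = 3 - \frac{\frac{1}{2} \frac{1}{r} \left(22 + r\right)}{5} = 3 - \frac{22 + r}{10 r}$)
$u = \frac{38}{15}$ ($u = \frac{-22 + 29 \left(6 - 0\right)}{10 \left(6 - 0\right)} = \frac{-22 + 29 \left(6 + 0\right)}{10 \left(6 + 0\right)} = \frac{-22 + 29 \cdot 6}{10 \cdot 6} = \frac{1}{10} \cdot \frac{1}{6} \left(-22 + 174\right) = \frac{1}{10} \cdot \frac{1}{6} \cdot 152 = \frac{38}{15} \approx 2.5333$)
$\left(u + 217\right) \left(-352\right) = \left(\frac{38}{15} + 217\right) \left(-352\right) = \frac{3293}{15} \left(-352\right) = - \frac{1159136}{15}$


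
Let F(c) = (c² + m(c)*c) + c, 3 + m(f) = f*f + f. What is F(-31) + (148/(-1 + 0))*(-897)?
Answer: 104949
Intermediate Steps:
m(f) = -3 + f + f² (m(f) = -3 + (f*f + f) = -3 + (f² + f) = -3 + (f + f²) = -3 + f + f²)
F(c) = c + c² + c*(-3 + c + c²) (F(c) = (c² + (-3 + c + c²)*c) + c = (c² + c*(-3 + c + c²)) + c = c + c² + c*(-3 + c + c²))
F(-31) + (148/(-1 + 0))*(-897) = -31*(-2 + (-31)² + 2*(-31)) + (148/(-1 + 0))*(-897) = -31*(-2 + 961 - 62) + (148/(-1))*(-897) = -31*897 - 1*148*(-897) = -27807 - 148*(-897) = -27807 + 132756 = 104949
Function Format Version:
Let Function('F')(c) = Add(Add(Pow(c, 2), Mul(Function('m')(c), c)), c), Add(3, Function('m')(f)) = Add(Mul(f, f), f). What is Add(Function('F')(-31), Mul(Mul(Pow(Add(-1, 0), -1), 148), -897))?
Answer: 104949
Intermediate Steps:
Function('m')(f) = Add(-3, f, Pow(f, 2)) (Function('m')(f) = Add(-3, Add(Mul(f, f), f)) = Add(-3, Add(Pow(f, 2), f)) = Add(-3, Add(f, Pow(f, 2))) = Add(-3, f, Pow(f, 2)))
Function('F')(c) = Add(c, Pow(c, 2), Mul(c, Add(-3, c, Pow(c, 2)))) (Function('F')(c) = Add(Add(Pow(c, 2), Mul(Add(-3, c, Pow(c, 2)), c)), c) = Add(Add(Pow(c, 2), Mul(c, Add(-3, c, Pow(c, 2)))), c) = Add(c, Pow(c, 2), Mul(c, Add(-3, c, Pow(c, 2)))))
Add(Function('F')(-31), Mul(Mul(Pow(Add(-1, 0), -1), 148), -897)) = Add(Mul(-31, Add(-2, Pow(-31, 2), Mul(2, -31))), Mul(Mul(Pow(Add(-1, 0), -1), 148), -897)) = Add(Mul(-31, Add(-2, 961, -62)), Mul(Mul(Pow(-1, -1), 148), -897)) = Add(Mul(-31, 897), Mul(Mul(-1, 148), -897)) = Add(-27807, Mul(-148, -897)) = Add(-27807, 132756) = 104949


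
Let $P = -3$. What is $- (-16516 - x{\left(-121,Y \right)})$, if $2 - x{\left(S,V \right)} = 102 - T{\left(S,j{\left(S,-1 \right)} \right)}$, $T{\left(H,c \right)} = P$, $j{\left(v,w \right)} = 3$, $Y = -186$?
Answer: $16413$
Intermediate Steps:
$T{\left(H,c \right)} = -3$
$x{\left(S,V \right)} = -103$ ($x{\left(S,V \right)} = 2 - \left(102 - -3\right) = 2 - \left(102 + 3\right) = 2 - 105 = -103$)
$- (-16516 - x{\left(-121,Y \right)}) = - (-16516 - -103) = - (-16516 + 103) = \left(-1\right) \left(-16413\right) = 16413$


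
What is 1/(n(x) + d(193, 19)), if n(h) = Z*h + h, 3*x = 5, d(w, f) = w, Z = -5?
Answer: 3/559 ≈ 0.0053667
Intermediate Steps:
x = 5/3 (x = (⅓)*5 = 5/3 ≈ 1.6667)
n(h) = -4*h (n(h) = -5*h + h = -4*h)
1/(n(x) + d(193, 19)) = 1/(-4*5/3 + 193) = 1/(-20/3 + 193) = 1/(559/3) = 3/559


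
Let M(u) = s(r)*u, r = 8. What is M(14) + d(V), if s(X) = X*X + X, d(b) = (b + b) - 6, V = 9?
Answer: 1020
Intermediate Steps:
d(b) = -6 + 2*b (d(b) = 2*b - 6 = -6 + 2*b)
s(X) = X + X² (s(X) = X² + X = X + X²)
M(u) = 72*u (M(u) = (8*(1 + 8))*u = (8*9)*u = 72*u)
M(14) + d(V) = 72*14 + (-6 + 2*9) = 1008 + (-6 + 18) = 1008 + 12 = 1020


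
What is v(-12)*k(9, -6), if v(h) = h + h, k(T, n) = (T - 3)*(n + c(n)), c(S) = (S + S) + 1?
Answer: 2448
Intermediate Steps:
c(S) = 1 + 2*S (c(S) = 2*S + 1 = 1 + 2*S)
k(T, n) = (1 + 3*n)*(-3 + T) (k(T, n) = (T - 3)*(n + (1 + 2*n)) = (-3 + T)*(1 + 3*n) = (1 + 3*n)*(-3 + T))
v(h) = 2*h
v(-12)*k(9, -6) = (2*(-12))*(-3 + 9 - 9*(-6) + 3*9*(-6)) = -24*(-3 + 9 + 54 - 162) = -24*(-102) = 2448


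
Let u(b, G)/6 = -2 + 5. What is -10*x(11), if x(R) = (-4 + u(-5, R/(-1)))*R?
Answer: -1540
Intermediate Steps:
u(b, G) = 18 (u(b, G) = 6*(-2 + 5) = 6*3 = 18)
x(R) = 14*R (x(R) = (-4 + 18)*R = 14*R)
-10*x(11) = -140*11 = -10*154 = -1540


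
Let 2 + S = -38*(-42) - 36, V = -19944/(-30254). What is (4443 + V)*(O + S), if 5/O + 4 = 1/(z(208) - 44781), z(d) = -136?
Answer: 18801200447057061/2717852963 ≈ 6.9177e+6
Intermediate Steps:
V = 9972/15127 (V = -19944*(-1/30254) = 9972/15127 ≈ 0.65922)
S = 1558 (S = -2 + (-38*(-42) - 36) = -2 + (1596 - 36) = -2 + 1560 = 1558)
O = -224585/179669 (O = 5/(-4 + 1/(-136 - 44781)) = 5/(-4 + 1/(-44917)) = 5/(-4 - 1/44917) = 5/(-179669/44917) = 5*(-44917/179669) = -224585/179669 ≈ -1.2500)
(4443 + V)*(O + S) = (4443 + 9972/15127)*(-224585/179669 + 1558) = (67219233/15127)*(279699717/179669) = 18801200447057061/2717852963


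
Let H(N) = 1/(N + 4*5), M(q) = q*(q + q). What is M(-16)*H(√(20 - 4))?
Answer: 64/3 ≈ 21.333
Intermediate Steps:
M(q) = 2*q² (M(q) = q*(2*q) = 2*q²)
H(N) = 1/(20 + N) (H(N) = 1/(N + 20) = 1/(20 + N))
M(-16)*H(√(20 - 4)) = (2*(-16)²)/(20 + √(20 - 4)) = (2*256)/(20 + √16) = 512/(20 + 4) = 512/24 = 512*(1/24) = 64/3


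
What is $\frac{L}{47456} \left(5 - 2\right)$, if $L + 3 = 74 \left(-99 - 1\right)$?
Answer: $- \frac{22209}{47456} \approx -0.46799$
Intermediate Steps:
$L = -7403$ ($L = -3 + 74 \left(-99 - 1\right) = -3 + 74 \left(-100\right) = -3 - 7400 = -7403$)
$\frac{L}{47456} \left(5 - 2\right) = - \frac{7403}{47456} \left(5 - 2\right) = \left(-7403\right) \frac{1}{47456} \left(5 - 2\right) = \left(- \frac{7403}{47456}\right) 3 = - \frac{22209}{47456}$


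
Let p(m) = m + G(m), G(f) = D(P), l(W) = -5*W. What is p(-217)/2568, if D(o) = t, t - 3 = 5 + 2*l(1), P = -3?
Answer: -73/856 ≈ -0.085280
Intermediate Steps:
t = -2 (t = 3 + (5 + 2*(-5*1)) = 3 + (5 + 2*(-5)) = 3 + (5 - 10) = 3 - 5 = -2)
D(o) = -2
G(f) = -2
p(m) = -2 + m (p(m) = m - 2 = -2 + m)
p(-217)/2568 = (-2 - 217)/2568 = -219*1/2568 = -73/856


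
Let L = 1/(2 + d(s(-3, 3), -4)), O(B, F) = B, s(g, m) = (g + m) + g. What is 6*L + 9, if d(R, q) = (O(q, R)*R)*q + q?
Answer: 222/25 ≈ 8.8800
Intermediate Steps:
s(g, m) = m + 2*g
d(R, q) = q + R*q² (d(R, q) = (q*R)*q + q = (R*q)*q + q = R*q² + q = q + R*q²)
L = -1/50 (L = 1/(2 - 4*(1 + (3 + 2*(-3))*(-4))) = 1/(2 - 4*(1 + (3 - 6)*(-4))) = 1/(2 - 4*(1 - 3*(-4))) = 1/(2 - 4*(1 + 12)) = 1/(2 - 4*13) = 1/(2 - 52) = 1/(-50) = -1/50 ≈ -0.020000)
6*L + 9 = 6*(-1/50) + 9 = -3/25 + 9 = 222/25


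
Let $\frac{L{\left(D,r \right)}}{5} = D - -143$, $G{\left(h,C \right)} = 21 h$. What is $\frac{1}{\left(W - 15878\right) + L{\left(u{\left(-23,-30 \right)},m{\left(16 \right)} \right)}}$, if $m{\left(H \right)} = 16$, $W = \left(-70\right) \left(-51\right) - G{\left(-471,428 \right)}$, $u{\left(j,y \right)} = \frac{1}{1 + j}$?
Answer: $- \frac{22}{37449} \approx -0.00058747$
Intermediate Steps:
$W = 13461$ ($W = \left(-70\right) \left(-51\right) - 21 \left(-471\right) = 3570 - -9891 = 3570 + 9891 = 13461$)
$L{\left(D,r \right)} = 715 + 5 D$ ($L{\left(D,r \right)} = 5 \left(D - -143\right) = 5 \left(D + 143\right) = 5 \left(143 + D\right) = 715 + 5 D$)
$\frac{1}{\left(W - 15878\right) + L{\left(u{\left(-23,-30 \right)},m{\left(16 \right)} \right)}} = \frac{1}{\left(13461 - 15878\right) + \left(715 + \frac{5}{1 - 23}\right)} = \frac{1}{-2417 + \left(715 + \frac{5}{-22}\right)} = \frac{1}{-2417 + \left(715 + 5 \left(- \frac{1}{22}\right)\right)} = \frac{1}{-2417 + \left(715 - \frac{5}{22}\right)} = \frac{1}{-2417 + \frac{15725}{22}} = \frac{1}{- \frac{37449}{22}} = - \frac{22}{37449}$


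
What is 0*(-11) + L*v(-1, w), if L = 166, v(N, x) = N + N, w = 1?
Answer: -332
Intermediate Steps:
v(N, x) = 2*N
0*(-11) + L*v(-1, w) = 0*(-11) + 166*(2*(-1)) = 0 + 166*(-2) = 0 - 332 = -332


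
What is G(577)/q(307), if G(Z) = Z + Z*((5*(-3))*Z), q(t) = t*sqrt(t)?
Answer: -4993358*sqrt(307)/94249 ≈ -928.29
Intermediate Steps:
q(t) = t**(3/2)
G(Z) = Z - 15*Z**2 (G(Z) = Z + Z*(-15*Z) = Z - 15*Z**2)
G(577)/q(307) = (577*(1 - 15*577))/(307**(3/2)) = (577*(1 - 8655))/((307*sqrt(307))) = (577*(-8654))*(sqrt(307)/94249) = -4993358*sqrt(307)/94249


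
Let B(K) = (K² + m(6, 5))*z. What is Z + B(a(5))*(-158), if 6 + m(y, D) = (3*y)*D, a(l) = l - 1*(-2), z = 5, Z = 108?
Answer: -104962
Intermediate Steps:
a(l) = 2 + l (a(l) = l + 2 = 2 + l)
m(y, D) = -6 + 3*D*y (m(y, D) = -6 + (3*y)*D = -6 + 3*D*y)
B(K) = 420 + 5*K² (B(K) = (K² + (-6 + 3*5*6))*5 = (K² + (-6 + 90))*5 = (K² + 84)*5 = (84 + K²)*5 = 420 + 5*K²)
Z + B(a(5))*(-158) = 108 + (420 + 5*(2 + 5)²)*(-158) = 108 + (420 + 5*7²)*(-158) = 108 + (420 + 5*49)*(-158) = 108 + (420 + 245)*(-158) = 108 + 665*(-158) = 108 - 105070 = -104962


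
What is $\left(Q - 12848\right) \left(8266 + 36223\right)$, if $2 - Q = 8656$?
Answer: $-956602478$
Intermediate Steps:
$Q = -8654$ ($Q = 2 - 8656 = -8654$)
$\left(Q - 12848\right) \left(8266 + 36223\right) = \left(-8654 - 12848\right) \left(8266 + 36223\right) = \left(-21502\right) 44489 = -956602478$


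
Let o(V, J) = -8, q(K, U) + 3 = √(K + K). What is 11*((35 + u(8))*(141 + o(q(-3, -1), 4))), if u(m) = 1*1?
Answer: 52668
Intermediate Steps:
q(K, U) = -3 + √2*√K (q(K, U) = -3 + √(K + K) = -3 + √(2*K) = -3 + √2*√K)
u(m) = 1
11*((35 + u(8))*(141 + o(q(-3, -1), 4))) = 11*((35 + 1)*(141 - 8)) = 11*(36*133) = 11*4788 = 52668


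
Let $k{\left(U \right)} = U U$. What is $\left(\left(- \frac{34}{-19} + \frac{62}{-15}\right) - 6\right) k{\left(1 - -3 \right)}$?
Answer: $- \frac{38048}{285} \approx -133.5$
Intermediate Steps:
$k{\left(U \right)} = U^{2}$
$\left(\left(- \frac{34}{-19} + \frac{62}{-15}\right) - 6\right) k{\left(1 - -3 \right)} = \left(\left(- \frac{34}{-19} + \frac{62}{-15}\right) - 6\right) \left(1 - -3\right)^{2} = \left(\left(\left(-34\right) \left(- \frac{1}{19}\right) + 62 \left(- \frac{1}{15}\right)\right) - 6\right) \left(1 + 3\right)^{2} = \left(\left(\frac{34}{19} - \frac{62}{15}\right) - 6\right) 4^{2} = \left(- \frac{668}{285} - 6\right) 16 = \left(- \frac{2378}{285}\right) 16 = - \frac{38048}{285}$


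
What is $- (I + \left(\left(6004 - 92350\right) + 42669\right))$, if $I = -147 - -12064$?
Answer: $31760$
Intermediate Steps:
$I = 11917$ ($I = -147 + 12064 = 11917$)
$- (I + \left(\left(6004 - 92350\right) + 42669\right)) = - (11917 + \left(\left(6004 - 92350\right) + 42669\right)) = - (11917 + \left(-86346 + 42669\right)) = - (11917 - 43677) = \left(-1\right) \left(-31760\right) = 31760$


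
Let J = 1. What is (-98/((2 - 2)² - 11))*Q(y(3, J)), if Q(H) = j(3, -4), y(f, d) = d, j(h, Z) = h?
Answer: 294/11 ≈ 26.727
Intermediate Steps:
Q(H) = 3
(-98/((2 - 2)² - 11))*Q(y(3, J)) = -98/((2 - 2)² - 11)*3 = -98/(0² - 11)*3 = -98/(0 - 11)*3 = -98/(-11)*3 = -98*(-1/11)*3 = (98/11)*3 = 294/11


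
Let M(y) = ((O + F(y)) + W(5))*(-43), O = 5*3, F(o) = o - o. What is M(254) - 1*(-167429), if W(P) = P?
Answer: 166569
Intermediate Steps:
F(o) = 0
O = 15
M(y) = -860 (M(y) = ((15 + 0) + 5)*(-43) = (15 + 5)*(-43) = 20*(-43) = -860)
M(254) - 1*(-167429) = -860 - 1*(-167429) = -860 + 167429 = 166569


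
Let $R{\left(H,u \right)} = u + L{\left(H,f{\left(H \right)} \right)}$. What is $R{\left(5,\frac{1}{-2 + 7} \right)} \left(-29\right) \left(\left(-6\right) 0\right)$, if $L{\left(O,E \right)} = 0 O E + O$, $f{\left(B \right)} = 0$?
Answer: $0$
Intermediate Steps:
$L{\left(O,E \right)} = O$ ($L{\left(O,E \right)} = 0 E + O = 0 + O = O$)
$R{\left(H,u \right)} = H + u$ ($R{\left(H,u \right)} = u + H = H + u$)
$R{\left(5,\frac{1}{-2 + 7} \right)} \left(-29\right) \left(\left(-6\right) 0\right) = \left(5 + \frac{1}{-2 + 7}\right) \left(-29\right) \left(\left(-6\right) 0\right) = \left(5 + \frac{1}{5}\right) \left(-29\right) 0 = \frac{26}{5} \left(-29\right) 0 = \left(- \frac{754}{5}\right) 0 = 0$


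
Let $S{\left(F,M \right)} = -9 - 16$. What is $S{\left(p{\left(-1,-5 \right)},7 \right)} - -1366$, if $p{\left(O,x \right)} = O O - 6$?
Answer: $1341$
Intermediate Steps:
$p{\left(O,x \right)} = -6 + O^{2}$ ($p{\left(O,x \right)} = O^{2} - 6 = -6 + O^{2}$)
$S{\left(F,M \right)} = -25$ ($S{\left(F,M \right)} = -9 - 16 = -25$)
$S{\left(p{\left(-1,-5 \right)},7 \right)} - -1366 = -25 - -1366 = -25 + 1366 = 1341$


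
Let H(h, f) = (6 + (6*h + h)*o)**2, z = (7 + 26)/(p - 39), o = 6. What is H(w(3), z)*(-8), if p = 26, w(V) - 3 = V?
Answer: -532512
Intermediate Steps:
w(V) = 3 + V
z = -33/13 (z = (7 + 26)/(26 - 39) = 33/(-13) = 33*(-1/13) = -33/13 ≈ -2.5385)
H(h, f) = (6 + 42*h)**2 (H(h, f) = (6 + (6*h + h)*6)**2 = (6 + (7*h)*6)**2 = (6 + 42*h)**2)
H(w(3), z)*(-8) = (36*(1 + 7*(3 + 3))**2)*(-8) = (36*(1 + 7*6)**2)*(-8) = (36*(1 + 42)**2)*(-8) = (36*43**2)*(-8) = (36*1849)*(-8) = 66564*(-8) = -532512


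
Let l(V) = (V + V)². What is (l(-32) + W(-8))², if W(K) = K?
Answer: 16711744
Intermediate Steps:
l(V) = 4*V² (l(V) = (2*V)² = 4*V²)
(l(-32) + W(-8))² = (4*(-32)² - 8)² = (4*1024 - 8)² = (4096 - 8)² = 4088² = 16711744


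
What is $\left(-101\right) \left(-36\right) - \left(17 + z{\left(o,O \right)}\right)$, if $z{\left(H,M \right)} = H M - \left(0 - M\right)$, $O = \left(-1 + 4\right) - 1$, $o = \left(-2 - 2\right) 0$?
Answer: $3617$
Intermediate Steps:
$o = 0$ ($o = \left(-4\right) 0 = 0$)
$O = 2$ ($O = 3 - 1 = 2$)
$z{\left(H,M \right)} = M + H M$ ($z{\left(H,M \right)} = H M - - M = H M + M = M + H M$)
$\left(-101\right) \left(-36\right) - \left(17 + z{\left(o,O \right)}\right) = \left(-101\right) \left(-36\right) - \left(17 + 2 \left(1 + 0\right)\right) = 3636 - \left(17 + 2 \cdot 1\right) = 3636 - 19 = 3617$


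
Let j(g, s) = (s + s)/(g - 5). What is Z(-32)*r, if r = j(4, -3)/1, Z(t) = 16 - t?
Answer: 288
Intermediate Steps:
j(g, s) = 2*s/(-5 + g) (j(g, s) = (2*s)/(-5 + g) = 2*s/(-5 + g))
r = 6 (r = (2*(-3)/(-5 + 4))/1 = (2*(-3)/(-1))*1 = (2*(-3)*(-1))*1 = 6*1 = 6)
Z(-32)*r = (16 - 1*(-32))*6 = (16 + 32)*6 = 48*6 = 288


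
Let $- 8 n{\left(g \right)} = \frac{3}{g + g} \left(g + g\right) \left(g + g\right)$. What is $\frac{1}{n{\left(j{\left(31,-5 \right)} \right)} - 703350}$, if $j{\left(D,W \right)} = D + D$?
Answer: $- \frac{2}{1406793} \approx -1.4217 \cdot 10^{-6}$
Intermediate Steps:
$j{\left(D,W \right)} = 2 D$
$n{\left(g \right)} = - \frac{3 g}{4}$ ($n{\left(g \right)} = - \frac{\frac{3}{g + g} \left(g + g\right) \left(g + g\right)}{8} = - \frac{\frac{3}{2 g} 2 g 2 g}{8} = - \frac{3 \frac{1}{2 g} 4 g^{2}}{8} = - \frac{\frac{3}{2 g} 4 g^{2}}{8} = - \frac{6 g}{8} = - \frac{3 g}{4}$)
$\frac{1}{n{\left(j{\left(31,-5 \right)} \right)} - 703350} = \frac{1}{- \frac{3 \cdot 2 \cdot 31}{4} - 703350} = \frac{1}{\left(- \frac{3}{4}\right) 62 - 703350} = \frac{1}{- \frac{93}{2} - 703350} = \frac{1}{- \frac{1406793}{2}} = - \frac{2}{1406793}$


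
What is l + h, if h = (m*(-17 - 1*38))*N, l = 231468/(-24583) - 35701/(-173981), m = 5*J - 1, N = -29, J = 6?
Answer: 197792081666940/4276974923 ≈ 46246.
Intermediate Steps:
m = 29 (m = 5*6 - 1 = 30 - 1 = 29)
l = -39393396425/4276974923 (l = 231468*(-1/24583) - 35701*(-1/173981) = -231468/24583 + 35701/173981 = -39393396425/4276974923 ≈ -9.2106)
h = 46255 (h = (29*(-17 - 1*38))*(-29) = (29*(-17 - 38))*(-29) = (29*(-55))*(-29) = -1595*(-29) = 46255)
l + h = -39393396425/4276974923 + 46255 = 197792081666940/4276974923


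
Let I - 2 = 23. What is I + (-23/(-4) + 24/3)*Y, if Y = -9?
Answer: -395/4 ≈ -98.750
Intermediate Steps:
I = 25 (I = 2 + 23 = 25)
I + (-23/(-4) + 24/3)*Y = 25 + (-23/(-4) + 24/3)*(-9) = 25 + (-23*(-¼) + 24*(⅓))*(-9) = 25 + (23/4 + 8)*(-9) = 25 + (55/4)*(-9) = 25 - 495/4 = -395/4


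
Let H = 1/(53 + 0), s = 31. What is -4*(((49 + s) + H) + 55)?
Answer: -28624/53 ≈ -540.08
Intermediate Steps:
H = 1/53 ≈ 0.018868
-4*(((49 + s) + H) + 55) = -4*(((49 + 31) + 1/53) + 55) = -4*((80 + 1/53) + 55) = -4*(4241/53 + 55) = -4*7156/53 = -28624/53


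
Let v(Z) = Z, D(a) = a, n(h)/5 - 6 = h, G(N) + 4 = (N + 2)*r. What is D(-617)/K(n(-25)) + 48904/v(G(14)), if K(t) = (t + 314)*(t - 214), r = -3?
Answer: -827337625/879723 ≈ -940.45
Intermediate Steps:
G(N) = -10 - 3*N (G(N) = -4 + (N + 2)*(-3) = -4 + (2 + N)*(-3) = -4 + (-6 - 3*N) = -10 - 3*N)
n(h) = 30 + 5*h
K(t) = (-214 + t)*(314 + t) (K(t) = (314 + t)*(-214 + t) = (-214 + t)*(314 + t))
D(-617)/K(n(-25)) + 48904/v(G(14)) = -617/(-67196 + (30 + 5*(-25))² + 100*(30 + 5*(-25))) + 48904/(-10 - 3*14) = -617/(-67196 + (30 - 125)² + 100*(30 - 125)) + 48904/(-10 - 42) = -617/(-67196 + (-95)² + 100*(-95)) + 48904/(-52) = -617/(-67196 + 9025 - 9500) + 48904*(-1/52) = -617/(-67671) - 12226/13 = -617*(-1/67671) - 12226/13 = 617/67671 - 12226/13 = -827337625/879723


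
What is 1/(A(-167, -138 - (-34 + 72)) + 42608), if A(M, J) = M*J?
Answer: 1/72000 ≈ 1.3889e-5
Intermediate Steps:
A(M, J) = J*M
1/(A(-167, -138 - (-34 + 72)) + 42608) = 1/((-138 - (-34 + 72))*(-167) + 42608) = 1/((-138 - 1*38)*(-167) + 42608) = 1/((-138 - 38)*(-167) + 42608) = 1/(-176*(-167) + 42608) = 1/(29392 + 42608) = 1/72000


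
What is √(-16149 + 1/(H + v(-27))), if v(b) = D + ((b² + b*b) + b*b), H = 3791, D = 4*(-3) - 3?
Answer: I*√574215946018/5963 ≈ 127.08*I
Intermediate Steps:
D = -15 (D = -12 - 3 = -15)
v(b) = -15 + 3*b² (v(b) = -15 + ((b² + b*b) + b*b) = -15 + ((b² + b²) + b²) = -15 + (2*b² + b²) = -15 + 3*b²)
√(-16149 + 1/(H + v(-27))) = √(-16149 + 1/(3791 + (-15 + 3*(-27)²))) = √(-16149 + 1/(3791 + (-15 + 3*729))) = √(-16149 + 1/(3791 + (-15 + 2187))) = √(-16149 + 1/(3791 + 2172)) = √(-16149 + 1/5963) = √(-96296486/5963) = I*√574215946018/5963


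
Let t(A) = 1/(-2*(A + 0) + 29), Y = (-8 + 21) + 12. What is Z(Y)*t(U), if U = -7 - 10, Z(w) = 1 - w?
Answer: -8/21 ≈ -0.38095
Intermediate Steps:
Y = 25 (Y = 13 + 12 = 25)
U = -17
t(A) = 1/(29 - 2*A) (t(A) = 1/(-2*A + 29) = 1/(29 - 2*A))
Z(Y)*t(U) = (1 - 1*25)*(-1/(-29 + 2*(-17))) = (1 - 25)*(-1/(-29 - 34)) = -(-24)/(-63) = -(-24)*(-1)/63 = -24*1/63 = -8/21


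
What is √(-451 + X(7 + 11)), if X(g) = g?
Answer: I*√433 ≈ 20.809*I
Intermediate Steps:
√(-451 + X(7 + 11)) = √(-451 + (7 + 11)) = √(-451 + 18) = √(-433) = I*√433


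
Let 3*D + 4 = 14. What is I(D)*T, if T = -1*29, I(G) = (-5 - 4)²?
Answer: -2349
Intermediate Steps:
D = 10/3 (D = -4/3 + (⅓)*14 = -4/3 + 14/3 = 10/3 ≈ 3.3333)
I(G) = 81 (I(G) = (-9)² = 81)
T = -29
I(D)*T = 81*(-29) = -2349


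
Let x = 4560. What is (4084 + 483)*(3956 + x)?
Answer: 38892572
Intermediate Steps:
(4084 + 483)*(3956 + x) = (4084 + 483)*(3956 + 4560) = 4567*8516 = 38892572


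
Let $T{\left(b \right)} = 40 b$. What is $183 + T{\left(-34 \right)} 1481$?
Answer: $-2013977$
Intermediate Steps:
$183 + T{\left(-34 \right)} 1481 = 183 + 40 \left(-34\right) 1481 = 183 - 2014160 = -2013977$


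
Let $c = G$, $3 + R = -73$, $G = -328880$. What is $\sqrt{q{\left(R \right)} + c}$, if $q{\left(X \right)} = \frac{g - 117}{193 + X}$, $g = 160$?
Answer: $\frac{i \sqrt{500225921}}{39} \approx 573.48 i$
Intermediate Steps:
$R = -76$ ($R = -3 - 73 = -76$)
$q{\left(X \right)} = \frac{43}{193 + X}$ ($q{\left(X \right)} = \frac{160 - 117}{193 + X} = \frac{43}{193 + X}$)
$c = -328880$
$\sqrt{q{\left(R \right)} + c} = \sqrt{\frac{43}{193 - 76} - 328880} = \sqrt{\frac{43}{117} - 328880} = \sqrt{- \frac{38478917}{117}} = \frac{i \sqrt{500225921}}{39}$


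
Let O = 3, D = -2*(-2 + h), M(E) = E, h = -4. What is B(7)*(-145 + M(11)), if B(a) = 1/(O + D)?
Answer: -134/15 ≈ -8.9333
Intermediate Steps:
D = 12 (D = -2*(-2 - 4) = -2*(-6) = 12)
B(a) = 1/15 (B(a) = 1/(3 + 12) = 1/15)
B(7)*(-145 + M(11)) = (-145 + 11)/15 = (1/15)*(-134) = -134/15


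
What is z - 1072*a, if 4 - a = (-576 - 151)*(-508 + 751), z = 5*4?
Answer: -189384860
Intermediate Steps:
z = 20
a = 176665 (a = 4 - (-576 - 151)*(-508 + 751) = 4 - (-727)*243 = 4 - 1*(-176661) = 4 + 176661 = 176665)
z - 1072*a = 20 - 1072*176665 = 20 - 189384880 = -189384860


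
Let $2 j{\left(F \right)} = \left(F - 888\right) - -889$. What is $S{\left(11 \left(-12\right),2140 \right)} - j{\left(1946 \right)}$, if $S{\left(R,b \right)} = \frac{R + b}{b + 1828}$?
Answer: $- \frac{482605}{496} \approx -972.99$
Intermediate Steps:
$j{\left(F \right)} = \frac{1}{2} + \frac{F}{2}$ ($j{\left(F \right)} = \frac{\left(F - 888\right) - -889}{2} = \frac{\left(-888 + F\right) + 889}{2} = \frac{1 + F}{2} = \frac{1}{2} + \frac{F}{2}$)
$S{\left(R,b \right)} = \frac{R + b}{1828 + b}$
$S{\left(11 \left(-12\right),2140 \right)} - j{\left(1946 \right)} = \frac{11 \left(-12\right) + 2140}{1828 + 2140} - \left(\frac{1}{2} + \frac{1}{2} \cdot 1946\right) = \frac{-132 + 2140}{3968} - \left(\frac{1}{2} + 973\right) = \frac{1}{3968} \cdot 2008 - \frac{1947}{2} = \frac{251}{496} - \frac{1947}{2} = - \frac{482605}{496}$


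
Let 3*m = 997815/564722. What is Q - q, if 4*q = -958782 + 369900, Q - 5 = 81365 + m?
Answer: 64545208473/282361 ≈ 2.2859e+5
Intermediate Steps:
m = 332605/564722 (m = (997815/564722)/3 = (997815*(1/564722))/3 = (⅓)*(997815/564722) = 332605/564722 ≈ 0.58897)
Q = 45951761745/564722 (Q = 5 + (81365 + 332605/564722) = 5 + 45948938135/564722 = 45951761745/564722 ≈ 81371.)
q = -294441/2 (q = (-958782 + 369900)/4 = (¼)*(-588882) = -294441/2 ≈ -1.4722e+5)
Q - q = 45951761745/564722 - 1*(-294441/2) = 45951761745/564722 + 294441/2 = 64545208473/282361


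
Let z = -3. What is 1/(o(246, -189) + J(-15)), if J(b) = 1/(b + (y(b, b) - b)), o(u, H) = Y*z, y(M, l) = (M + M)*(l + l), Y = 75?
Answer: -900/202499 ≈ -0.0044445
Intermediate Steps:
y(M, l) = 4*M*l (y(M, l) = (2*M)*(2*l) = 4*M*l)
o(u, H) = -225 (o(u, H) = 75*(-3) = -225)
J(b) = 1/(4*b²) (J(b) = 1/(b + (4*b*b - b)) = 1/(b + (4*b² - b)) = 1/(b + (-b + 4*b²)) = 1/(4*b²))
1/(o(246, -189) + J(-15)) = 1/(-225 + (¼)/(-15)²) = 1/(-225 + (¼)*(1/225)) = 1/(-225 + 1/900) = 1/(-202499/900) = -900/202499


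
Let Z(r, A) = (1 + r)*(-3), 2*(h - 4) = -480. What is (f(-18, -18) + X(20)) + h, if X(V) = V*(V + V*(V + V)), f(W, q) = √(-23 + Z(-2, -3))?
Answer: 16164 + 2*I*√5 ≈ 16164.0 + 4.4721*I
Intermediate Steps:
h = -236 (h = 4 + (½)*(-480) = 4 - 240 = -236)
Z(r, A) = -3 - 3*r
f(W, q) = 2*I*√5 (f(W, q) = √(-23 + (-3 - 3*(-2))) = √(-23 + (-3 + 6)) = √(-23 + 3) = √(-20) = 2*I*√5)
X(V) = V*(V + 2*V²) (X(V) = V*(V + V*(2*V)) = V*(V + 2*V²))
(f(-18, -18) + X(20)) + h = (2*I*√5 + 20²*(1 + 2*20)) - 236 = (2*I*√5 + 400*(1 + 40)) - 236 = (2*I*√5 + 400*41) - 236 = (2*I*√5 + 16400) - 236 = (16400 + 2*I*√5) - 236 = 16164 + 2*I*√5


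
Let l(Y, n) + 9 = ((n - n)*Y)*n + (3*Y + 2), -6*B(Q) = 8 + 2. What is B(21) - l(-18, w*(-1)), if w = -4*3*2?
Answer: 178/3 ≈ 59.333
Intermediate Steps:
B(Q) = -5/3 (B(Q) = -(8 + 2)/6 = -⅙*10 = -5/3)
w = -24 (w = -12*2 = -24)
l(Y, n) = -7 + 3*Y (l(Y, n) = -9 + (((n - n)*Y)*n + (3*Y + 2)) = -9 + ((0*Y)*n + (2 + 3*Y)) = -9 + (0*n + (2 + 3*Y)) = -9 + (0 + (2 + 3*Y)) = -9 + (2 + 3*Y) = -7 + 3*Y)
B(21) - l(-18, w*(-1)) = -5/3 - (-7 + 3*(-18)) = -5/3 - (-7 - 54) = -5/3 - 1*(-61) = -5/3 + 61 = 178/3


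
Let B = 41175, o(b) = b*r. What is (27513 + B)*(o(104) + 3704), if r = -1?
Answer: 247276800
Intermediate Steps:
o(b) = -b (o(b) = b*(-1) = -b)
(27513 + B)*(o(104) + 3704) = (27513 + 41175)*(-1*104 + 3704) = 68688*(-104 + 3704) = 68688*3600 = 247276800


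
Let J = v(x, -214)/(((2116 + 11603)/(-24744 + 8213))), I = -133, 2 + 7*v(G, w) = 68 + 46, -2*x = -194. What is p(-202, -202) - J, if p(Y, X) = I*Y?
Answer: 368839150/13719 ≈ 26885.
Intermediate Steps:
x = 97 (x = -½*(-194) = 97)
v(G, w) = 16 (v(G, w) = -2/7 + (68 + 46)/7 = -2/7 + (⅐)*114 = -2/7 + 114/7 = 16)
J = -264496/13719 (J = 16/(((2116 + 11603)/(-24744 + 8213))) = 16/((13719/(-16531))) = 16/((13719*(-1/16531))) = 16/(-13719/16531) = 16*(-16531/13719) = -264496/13719 ≈ -19.280)
p(Y, X) = -133*Y
p(-202, -202) - J = -133*(-202) - 1*(-264496/13719) = 26866 + 264496/13719 = 368839150/13719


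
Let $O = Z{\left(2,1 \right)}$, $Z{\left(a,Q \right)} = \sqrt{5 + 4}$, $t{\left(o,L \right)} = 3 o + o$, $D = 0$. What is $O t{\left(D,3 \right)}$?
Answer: $0$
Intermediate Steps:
$t{\left(o,L \right)} = 4 o$
$Z{\left(a,Q \right)} = 3$ ($Z{\left(a,Q \right)} = \sqrt{9} = 3$)
$O = 3$
$O t{\left(D,3 \right)} = 3 \cdot 4 \cdot 0 = 3 \cdot 0 = 0$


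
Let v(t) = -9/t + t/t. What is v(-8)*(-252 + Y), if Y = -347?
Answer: -10183/8 ≈ -1272.9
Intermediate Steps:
v(t) = 1 - 9/t (v(t) = -9/t + 1 = 1 - 9/t)
v(-8)*(-252 + Y) = ((-9 - 8)/(-8))*(-252 - 347) = -⅛*(-17)*(-599) = (17/8)*(-599) = -10183/8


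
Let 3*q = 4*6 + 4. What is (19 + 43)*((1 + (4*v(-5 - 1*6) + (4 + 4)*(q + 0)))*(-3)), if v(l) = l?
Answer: -5890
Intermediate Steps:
q = 28/3 (q = (4*6 + 4)/3 = (24 + 4)/3 = (1/3)*28 = 28/3 ≈ 9.3333)
(19 + 43)*((1 + (4*v(-5 - 1*6) + (4 + 4)*(q + 0)))*(-3)) = (19 + 43)*((1 + (4*(-5 - 1*6) + (4 + 4)*(28/3 + 0)))*(-3)) = 62*((1 + (4*(-5 - 6) + 8*(28/3)))*(-3)) = 62*((1 + (4*(-11) + 224/3))*(-3)) = 62*((1 + (-44 + 224/3))*(-3)) = 62*((1 + 92/3)*(-3)) = 62*((95/3)*(-3)) = 62*(-95) = -5890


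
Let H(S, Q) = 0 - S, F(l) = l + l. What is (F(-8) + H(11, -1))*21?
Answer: -567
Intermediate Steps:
F(l) = 2*l
H(S, Q) = -S
(F(-8) + H(11, -1))*21 = (2*(-8) - 1*11)*21 = (-16 - 11)*21 = -27*21 = -567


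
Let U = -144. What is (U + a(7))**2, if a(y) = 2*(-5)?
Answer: 23716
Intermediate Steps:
a(y) = -10
(U + a(7))**2 = (-144 - 10)**2 = (-154)**2 = 23716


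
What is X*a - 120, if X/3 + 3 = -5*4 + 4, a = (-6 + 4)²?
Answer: -348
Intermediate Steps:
a = 4 (a = (-2)² = 4)
X = -57 (X = -9 + 3*(-5*4 + 4) = -9 + 3*(-20 + 4) = -9 + 3*(-16) = -9 - 48 = -57)
X*a - 120 = -57*4 - 120 = -228 - 120 = -348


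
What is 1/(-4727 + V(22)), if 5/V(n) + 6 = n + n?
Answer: -38/179621 ≈ -0.00021156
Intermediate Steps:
V(n) = 5/(-6 + 2*n) (V(n) = 5/(-6 + (n + n)) = 5/(-6 + 2*n))
1/(-4727 + V(22)) = 1/(-4727 + 5/(2*(-3 + 22))) = 1/(-4727 + (5/2)/19) = 1/(-4727 + (5/2)*(1/19)) = 1/(-4727 + 5/38) = 1/(-179621/38) = -38/179621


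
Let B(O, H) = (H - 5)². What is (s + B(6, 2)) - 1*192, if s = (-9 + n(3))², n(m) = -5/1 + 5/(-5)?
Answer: 42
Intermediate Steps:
n(m) = -6 (n(m) = -5*1 + 5*(-⅕) = -5 - 1 = -6)
s = 225 (s = (-9 - 6)² = (-15)² = 225)
B(O, H) = (-5 + H)²
(s + B(6, 2)) - 1*192 = (225 + (-5 + 2)²) - 1*192 = (225 + (-3)²) - 192 = (225 + 9) - 192 = 234 - 192 = 42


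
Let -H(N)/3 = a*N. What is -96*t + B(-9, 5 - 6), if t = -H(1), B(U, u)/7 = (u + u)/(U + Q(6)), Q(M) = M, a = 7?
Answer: -6034/3 ≈ -2011.3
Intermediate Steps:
H(N) = -21*N
B(U, u) = 14*u/(6 + U) (B(U, u) = 7*((u + u)/(U + 6)) = 7*((2*u)/(6 + U)) = 7*(2*u/(6 + U)) = 14*u/(6 + U))
t = 21 (t = -(-21) = -1*(-21) = 21)
-96*t + B(-9, 5 - 6) = -96*21 + 14*(5 - 6)/(6 - 9) = -2016 + 14*(-1)/(-3) = -2016 + 14*(-1)*(-⅓) = -2016 + 14/3 = -6034/3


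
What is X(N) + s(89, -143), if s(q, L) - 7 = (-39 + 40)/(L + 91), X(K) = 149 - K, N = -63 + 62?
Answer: 8163/52 ≈ 156.98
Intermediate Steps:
N = -1
s(q, L) = 7 + 1/(91 + L) (s(q, L) = 7 + (-39 + 40)/(L + 91) = 7 + 1/(91 + L))
X(N) + s(89, -143) = (149 - 1*(-1)) + (638 + 7*(-143))/(91 - 143) = (149 + 1) + (638 - 1001)/(-52) = 150 - 1/52*(-363) = 150 + 363/52 = 8163/52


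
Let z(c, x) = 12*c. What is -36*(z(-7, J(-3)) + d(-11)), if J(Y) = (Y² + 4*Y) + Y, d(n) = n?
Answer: 3420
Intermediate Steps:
J(Y) = Y² + 5*Y
-36*(z(-7, J(-3)) + d(-11)) = -36*(12*(-7) - 11) = -36*(-84 - 11) = -36*(-95) = 3420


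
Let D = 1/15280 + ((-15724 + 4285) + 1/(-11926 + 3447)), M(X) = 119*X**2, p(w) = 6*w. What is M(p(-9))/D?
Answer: -14985844292160/494008926827 ≈ -30.335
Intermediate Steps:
D = -1482026780481/129559120 (D = 1/15280 + (-11439 + 1/(-8479)) = 1/15280 + (-11439 - 1/8479) = 1/15280 - 96991282/8479 = -1482026780481/129559120 ≈ -11439.)
M(p(-9))/D = (119*(6*(-9))**2)/(-1482026780481/129559120) = (119*(-54)**2)*(-129559120/1482026780481) = (119*2916)*(-129559120/1482026780481) = 347004*(-129559120/1482026780481) = -14985844292160/494008926827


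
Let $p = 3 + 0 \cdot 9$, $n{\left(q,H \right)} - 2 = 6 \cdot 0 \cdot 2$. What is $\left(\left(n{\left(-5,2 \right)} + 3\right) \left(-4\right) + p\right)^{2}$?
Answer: $289$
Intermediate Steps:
$n{\left(q,H \right)} = 2$ ($n{\left(q,H \right)} = 2 + 6 \cdot 0 \cdot 2 = 2 + 0 \cdot 2 = 2 + 0 = 2$)
$p = 3$ ($p = 3 + 0 = 3$)
$\left(\left(n{\left(-5,2 \right)} + 3\right) \left(-4\right) + p\right)^{2} = \left(\left(2 + 3\right) \left(-4\right) + 3\right)^{2} = \left(5 \left(-4\right) + 3\right)^{2} = \left(-20 + 3\right)^{2} = \left(-17\right)^{2} = 289$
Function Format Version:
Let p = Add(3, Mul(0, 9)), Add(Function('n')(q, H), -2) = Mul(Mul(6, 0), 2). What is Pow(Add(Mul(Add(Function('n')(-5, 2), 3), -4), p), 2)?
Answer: 289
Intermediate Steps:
Function('n')(q, H) = 2 (Function('n')(q, H) = Add(2, Mul(Mul(6, 0), 2)) = Add(2, Mul(0, 2)) = Add(2, 0) = 2)
p = 3 (p = Add(3, 0) = 3)
Pow(Add(Mul(Add(Function('n')(-5, 2), 3), -4), p), 2) = Pow(Add(Mul(Add(2, 3), -4), 3), 2) = Pow(Add(Mul(5, -4), 3), 2) = Pow(Add(-20, 3), 2) = Pow(-17, 2) = 289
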